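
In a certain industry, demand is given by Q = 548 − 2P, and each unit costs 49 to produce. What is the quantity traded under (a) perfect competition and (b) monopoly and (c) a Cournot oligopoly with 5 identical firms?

Inverting demand: P = 274 − 0.5Q.
Competitive firms price at marginal cost: P = 49, giving Q = 450.
A monopolist chooses Q where MR = MC. MR = 274 − Q; setting this equal to 49 gives Q = 225 and P = 161.5.
In a 5-firm Cournot equilibrium, symmetry and the first-order condition give q = (274 − 49)/(3) = 75. So Q = 375 and P = 86.5.

Competition: Q = 450; Monopoly: Q = 225; Cournot: Q = 375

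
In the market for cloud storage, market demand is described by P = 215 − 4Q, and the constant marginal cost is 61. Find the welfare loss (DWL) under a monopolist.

DWL = 741.125

Under competition P = MC = 61, so Q = (215 − 61)/4 = 38.5.
Monopoly sets MR = MC: 215 − 8Q = 61 ⇒ Q = 19.25, P = 215 − 4·19.25 = 138.
DWL is the triangle between Q = 19.25 and Q = 38.5: ½·(38.5 − 19.25)·(138 − 61) = 741.125.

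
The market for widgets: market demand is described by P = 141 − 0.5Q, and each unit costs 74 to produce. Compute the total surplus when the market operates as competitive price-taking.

Under competition P = MC = 74, so Q = (141 − 74)/0.5 = 134.
CS = ½·(141 − 74)·134 = 4489; PS = (74 − 74)·134 = 0; TS = 4489.

TS = 4489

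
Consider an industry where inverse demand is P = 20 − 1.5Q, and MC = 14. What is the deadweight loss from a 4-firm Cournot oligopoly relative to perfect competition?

DWL = 0.48

Competitive firms price at marginal cost: P = 14, giving Q = 4.
With 4 symmetric Cournot firms, each firm's FOC gives 20 − 7.5q = 14, so q = 0.8, Q = 4·0.8 = 3.2, and P = 15.2.
DWL is the triangle between Q = 3.2 and Q = 4: ½·(4 − 3.2)·(15.2 − 14) = 0.48.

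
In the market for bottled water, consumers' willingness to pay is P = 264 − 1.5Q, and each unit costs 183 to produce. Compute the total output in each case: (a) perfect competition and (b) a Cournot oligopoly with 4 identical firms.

Under competition P = MC = 183, so Q = (264 − 183)/1.5 = 54.
Cournot with 4 identical firms: the symmetric best-response condition is 264 − 7.5q = 183. Each firm produces q = 10.8, total output Q = 43.2, price P = 199.2.

Competition: Q = 54; Cournot: Q = 43.2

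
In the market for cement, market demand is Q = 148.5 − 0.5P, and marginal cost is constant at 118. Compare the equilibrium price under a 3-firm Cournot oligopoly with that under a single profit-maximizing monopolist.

Inverting demand: P = 297 − 2Q.
In a 3-firm Cournot equilibrium, symmetry and the first-order condition give q = (297 − 118)/(8) = 22.375. So Q = 67.125 and P = 162.75.
A monopolist chooses Q where MR = MC. MR = 297 − 4Q; setting this equal to 118 gives Q = 44.75 and P = 207.5.

Cournot: P = 162.75; Monopoly: P = 207.5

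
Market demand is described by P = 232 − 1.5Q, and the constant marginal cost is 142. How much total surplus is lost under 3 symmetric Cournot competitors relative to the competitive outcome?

DWL = 168.75

Perfect competition: P = MC = 142, so 232 − 1.5Q = 142 and Q = 60.
In a 3-firm Cournot equilibrium, symmetry and the first-order condition give q = (232 − 142)/(6) = 15. So Q = 45 and P = 164.5.
DWL is the triangle between Q = 45 and Q = 60: ½·(60 − 45)·(164.5 − 142) = 168.75.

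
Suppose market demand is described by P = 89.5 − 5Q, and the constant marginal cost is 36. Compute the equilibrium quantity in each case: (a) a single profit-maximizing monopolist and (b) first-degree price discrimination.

A monopolist chooses Q where MR = MC. MR = 89.5 − 10Q; setting this equal to 36 gives Q = 5.35 and P = 62.75.
With perfect price discrimination, output is the efficient level Q = 10.7 (where demand meets MC), but every buyer pays their willingness to pay: CS = 0 and PS = total surplus.

Monopoly: Q = 5.35; Perfect PD: Q = 10.7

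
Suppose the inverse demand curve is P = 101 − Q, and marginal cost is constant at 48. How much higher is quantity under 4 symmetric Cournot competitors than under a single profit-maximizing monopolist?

The monopolist equates marginal revenue to marginal cost: 101 − 2Q = 48, so Q = 26.5. From demand, P = 74.5.
In a 4-firm Cournot equilibrium, symmetry and the first-order condition give q = (101 − 48)/(5) = 10.6. So Q = 42.4 and P = 58.6.
Change in quantity: 42.4 − 26.5 = 15.9.

Q rises by 15.9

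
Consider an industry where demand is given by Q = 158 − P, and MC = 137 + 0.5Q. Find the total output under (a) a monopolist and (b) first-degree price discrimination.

Monopoly: Q = 8.4; Perfect PD: Q = 14

Inverting demand: P = 158 − Q.
The monopolist equates marginal revenue to marginal cost: 158 − 2Q = 137 + 0.5Q, so Q = 8.4. From demand, P = 149.6.
Under first-degree price discrimination the firm charges each unit its demand price and produces up to where P = MC, i.e. Q = 14. Consumer surplus is zero; producer surplus equals total surplus.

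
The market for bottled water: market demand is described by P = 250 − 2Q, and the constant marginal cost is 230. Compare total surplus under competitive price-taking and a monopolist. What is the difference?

Under competition P = MC = 230, so Q = (250 − 230)/2 = 10.
CS = ½·(250 − 230)·10 = 100; PS = (230 − 230)·10 = 0; TS = 100.
The monopolist equates marginal revenue to marginal cost: 250 − 4Q = 230, so Q = 5. From demand, P = 240.
CS = ½·(250 − 240)·5 = 25; PS = (240 − 230)·5 = 50; TS = 75.
Change in total surplus: 75 − 100 = −25.

TS falls by 25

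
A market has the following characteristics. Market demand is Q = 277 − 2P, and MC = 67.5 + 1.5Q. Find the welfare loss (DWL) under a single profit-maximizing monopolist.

DWL = 50.41

Inverting demand: P = 138.5 − 0.5Q.
Competitive equilibrium sets price equal to marginal cost: 138.5 − 0.5Q = 67.5 + 1.5Q, so Q = 35.5 and P = 120.75.
The monopolist equates marginal revenue to marginal cost: 138.5 − Q = 67.5 + 1.5Q, so Q = 28.4. From demand, P = 124.3.
CS = ½·(138.5 − 120.75)·35.5 = 5041/16; PS = (120.75·35.5 − 67.5·35.5 − ½·1.5·35.5²) = 15123/16; TS = 1260.25.
CS = ½·(138.5 − 124.3)·28.4 = 201.64; PS = (124.3·28.4 − 67.5·28.4 − ½·1.5·28.4²) = 1008.2; TS = 1209.84.
DWL = 1260.25 − 1209.84 = 50.41.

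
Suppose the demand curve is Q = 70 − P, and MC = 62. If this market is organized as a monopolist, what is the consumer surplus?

CS = 8

Inverting demand: P = 70 − Q.
Monopoly sets MR = MC: 70 − 2Q = 62 ⇒ Q = 4, P = 70 − 4 = 66.
CS = ½·(70 − 66)·4 = 8.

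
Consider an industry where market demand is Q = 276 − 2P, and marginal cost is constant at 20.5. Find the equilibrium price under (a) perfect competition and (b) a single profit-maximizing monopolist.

Inverting demand: P = 138 − 0.5Q.
Perfect competition: P = MC = 20.5, so 138 − 0.5Q = 20.5 and Q = 235.
Monopoly sets MR = MC: 138 − Q = 20.5 ⇒ Q = 117.5, P = 138 − 0.5·117.5 = 79.25.

Competition: P = 20.5; Monopoly: P = 79.25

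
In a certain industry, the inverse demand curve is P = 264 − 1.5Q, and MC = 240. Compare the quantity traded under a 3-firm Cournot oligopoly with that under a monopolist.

Cournot: Q = 12; Monopoly: Q = 8

In a 3-firm Cournot equilibrium, symmetry and the first-order condition give q = (264 − 240)/(6) = 4. So Q = 12 and P = 246.
A monopolist chooses Q where MR = MC. MR = 264 − 3Q; setting this equal to 240 gives Q = 8 and P = 252.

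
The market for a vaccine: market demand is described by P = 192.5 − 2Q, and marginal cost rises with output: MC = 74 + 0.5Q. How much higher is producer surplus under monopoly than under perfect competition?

Producer surplus rises by 998.56

Under competition P = MC: 192.5 − 2Q = 74 + 0.5Q ⇒ Q = 47.4, P = 97.7.
PS = P·Q − VC(Q) = 97.7·47.4 − (74·47.4 + ½·0.5·47.4²) = 561.69.
Monopoly sets MR = MC: 192.5 − 4Q = 74 + 0.5Q ⇒ Q = 79/3, P = 192.5 − 2·79/3 = 839/6.
PS = P·Q − VC(Q) = 839/6·79/3 − (74·79/3 + ½·0.5·(79/3)²) = 1560.25.
Change in producer surplus: 1560.25 − 561.69 = 998.56.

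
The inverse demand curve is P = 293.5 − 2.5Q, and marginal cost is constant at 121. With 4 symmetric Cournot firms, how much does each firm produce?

In a 4-firm Cournot equilibrium, symmetry and the first-order condition give q = (293.5 − 121)/(12.5) = 13.8. So Q = 55.2 and P = 155.5.

q_i = 13.8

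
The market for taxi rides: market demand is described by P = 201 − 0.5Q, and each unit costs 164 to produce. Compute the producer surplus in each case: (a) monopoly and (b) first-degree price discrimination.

Monopoly sets MR = MC: 201 − Q = 164 ⇒ Q = 37, P = 201 − 0.5·37 = 182.5.
PS = (182.5 − 164)·37 = 684.5.
With perfect price discrimination, output is the efficient level Q = 74 (where demand meets MC), but every buyer pays their willingness to pay: CS = 0 and PS = total surplus.
PS = ½·(201 − 164)·74 = 1369.

Monopoly: PS = 684.5; Perfect PD: PS = 1369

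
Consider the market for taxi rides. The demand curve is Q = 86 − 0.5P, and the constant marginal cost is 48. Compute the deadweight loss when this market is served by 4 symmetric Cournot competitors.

Inverting demand: P = 172 − 2Q.
Under competition P = MC = 48, so Q = (172 − 48)/2 = 62.
Cournot with 4 identical firms: the symmetric best-response condition is 172 − 10q = 48. Each firm produces q = 12.4, total output Q = 49.6, price P = 72.8.
DWL is the triangle between Q = 49.6 and Q = 62: ½·(62 − 49.6)·(72.8 − 48) = 153.76.

DWL = 153.76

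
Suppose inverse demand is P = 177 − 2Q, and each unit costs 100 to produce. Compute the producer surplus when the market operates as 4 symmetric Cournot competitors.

Cournot with 4 identical firms: the symmetric best-response condition is 177 − 10q = 100. Each firm produces q = 7.7, total output Q = 30.8, price P = 115.4.
PS = (115.4 − 100)·30.8 = 474.32.

PS = 474.32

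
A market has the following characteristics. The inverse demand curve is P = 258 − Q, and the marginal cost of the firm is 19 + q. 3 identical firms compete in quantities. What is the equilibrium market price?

P = 114.6

In a 3-firm Cournot equilibrium, symmetry and the first-order condition give q = (258 − 19)/(5) = 47.8. So Q = 143.4 and P = 114.6.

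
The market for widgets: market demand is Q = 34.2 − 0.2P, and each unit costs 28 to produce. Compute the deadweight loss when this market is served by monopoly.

Inverting demand: P = 171 − 5Q.
Perfect competition: P = MC = 28, so 171 − 5Q = 28 and Q = 28.6.
The monopolist equates marginal revenue to marginal cost: 171 − 10Q = 28, so Q = 14.3. From demand, P = 99.5.
DWL is the triangle between Q = 14.3 and Q = 28.6: ½·(28.6 − 14.3)·(99.5 − 28) = 511.225.

DWL = 511.225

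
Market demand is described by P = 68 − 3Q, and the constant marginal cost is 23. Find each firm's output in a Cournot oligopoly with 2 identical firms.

q_i = 5

In a 2-firm Cournot equilibrium, symmetry and the first-order condition give q = (68 − 23)/(9) = 5. So Q = 10 and P = 38.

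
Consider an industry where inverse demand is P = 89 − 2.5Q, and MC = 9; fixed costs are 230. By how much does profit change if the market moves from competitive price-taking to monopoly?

Profit rises by 640

Under competition P = MC = 9, so Q = (89 − 9)/2.5 = 32.
Profit = (9 − 9)·32 − 230 = −230.
Monopoly sets MR = MC: 89 − 5Q = 9 ⇒ Q = 16, P = 89 − 2.5·16 = 49.
Profit = (49 − 9)·16 − 230 = 410.
Change in profit: 410 − −230 = 640.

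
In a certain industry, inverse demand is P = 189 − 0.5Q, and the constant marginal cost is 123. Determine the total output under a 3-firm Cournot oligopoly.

With 3 symmetric Cournot firms, each firm's FOC gives 189 − 2q = 123, so q = 33, Q = 3·33 = 99, and P = 139.5.

Q = 99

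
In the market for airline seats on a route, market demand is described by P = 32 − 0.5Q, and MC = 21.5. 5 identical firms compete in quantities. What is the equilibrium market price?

Cournot with 5 identical firms: the symmetric best-response condition is 32 − 3q = 21.5. Each firm produces q = 3.5, total output Q = 17.5, price P = 23.25.

P = 23.25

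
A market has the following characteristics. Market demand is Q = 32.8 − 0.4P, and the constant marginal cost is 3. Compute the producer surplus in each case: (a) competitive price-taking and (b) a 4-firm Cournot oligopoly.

Competition: PS = 0; Cournot: PS = 399.424

Inverting demand: P = 82 − 2.5Q.
Perfect competition: P = MC = 3, so 82 − 2.5Q = 3 and Q = 31.6.
PS = (3 − 3)·31.6 = 0.
With 4 symmetric Cournot firms, each firm's FOC gives 82 − 12.5q = 3, so q = 6.32, Q = 4·6.32 = 25.28, and P = 18.8.
PS = (18.8 − 3)·25.28 = 399.424.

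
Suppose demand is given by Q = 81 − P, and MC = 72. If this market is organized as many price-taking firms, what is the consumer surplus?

CS = 40.5

Inverting demand: P = 81 − Q.
Under competition P = MC = 72, so Q = (81 − 72)/1 = 9.
CS = ½·(81 − 72)·9 = 40.5.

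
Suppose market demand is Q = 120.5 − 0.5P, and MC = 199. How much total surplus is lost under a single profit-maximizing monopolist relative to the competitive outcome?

DWL = 110.25

Inverting demand: P = 241 − 2Q.
Under competition P = MC = 199, so Q = (241 − 199)/2 = 21.
A monopolist chooses Q where MR = MC. MR = 241 − 4Q; setting this equal to 199 gives Q = 10.5 and P = 220.
DWL is the triangle between Q = 10.5 and Q = 21: ½·(21 − 10.5)·(220 − 199) = 110.25.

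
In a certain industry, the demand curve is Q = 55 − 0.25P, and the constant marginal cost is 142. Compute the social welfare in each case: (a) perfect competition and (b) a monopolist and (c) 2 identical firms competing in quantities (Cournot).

Competition: TS = 760.5; Monopoly: TS = 570.375; Cournot: TS = 676

Inverting demand: P = 220 − 4Q.
Under competition P = MC = 142, so Q = (220 − 142)/4 = 19.5.
CS = ½·(220 − 142)·19.5 = 760.5; PS = (142 − 142)·19.5 = 0; TS = 760.5.
The monopolist equates marginal revenue to marginal cost: 220 − 8Q = 142, so Q = 9.75. From demand, P = 181.
CS = ½·(220 − 181)·9.75 = 190.125; PS = (181 − 142)·9.75 = 380.25; TS = 570.375.
Cournot with 2 identical firms: the symmetric best-response condition is 220 − 12q = 142. Each firm produces q = 6.5, total output Q = 13, price P = 168.
CS = ½·(220 − 168)·13 = 338; PS = (168 − 142)·13 = 338; TS = 676.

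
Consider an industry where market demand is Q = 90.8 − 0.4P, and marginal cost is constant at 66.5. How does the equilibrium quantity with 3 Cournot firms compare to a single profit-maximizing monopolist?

Inverting demand: P = 227 − 2.5Q.
In a 3-firm Cournot equilibrium, symmetry and the first-order condition give q = (227 − 66.5)/(10) = 16.05. So Q = 48.15 and P = 106.625.
A monopolist chooses Q where MR = MC. MR = 227 − 5Q; setting this equal to 66.5 gives Q = 32.1 and P = 146.75.

Cournot: Q = 48.15; Monopoly: Q = 32.1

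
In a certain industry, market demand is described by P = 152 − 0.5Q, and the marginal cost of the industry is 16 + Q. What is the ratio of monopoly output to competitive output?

Q_m/Q_c = 0.75

The monopolist equates marginal revenue to marginal cost: 152 − Q = 16 + Q, so Q = 68. From demand, P = 118.
Under competition P = MC: 152 − 0.5Q = 16 + Q ⇒ Q = 272/3, P = 320/3.
Ratio Q_m/Q_c = 68/(272/3) = 0.75.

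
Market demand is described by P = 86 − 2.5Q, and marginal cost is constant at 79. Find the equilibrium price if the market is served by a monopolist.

Monopoly sets MR = MC: 86 − 5Q = 79 ⇒ Q = 1.4, P = 86 − 2.5·1.4 = 82.5.

P = 82.5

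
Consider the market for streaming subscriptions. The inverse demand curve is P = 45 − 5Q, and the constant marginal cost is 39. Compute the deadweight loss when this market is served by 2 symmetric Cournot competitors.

Perfect competition: P = MC = 39, so 45 − 5Q = 39 and Q = 1.2.
In a 2-firm Cournot equilibrium, symmetry and the first-order condition give q = (45 − 39)/(15) = 0.4. So Q = 0.8 and P = 41.
DWL is the triangle between Q = 0.8 and Q = 1.2: ½·(1.2 − 0.8)·(41 − 39) = 0.4.

DWL = 0.4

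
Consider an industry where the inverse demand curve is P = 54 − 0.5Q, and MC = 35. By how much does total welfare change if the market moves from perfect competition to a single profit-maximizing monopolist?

Total welfare falls by 90.25

Perfect competition: P = MC = 35, so 54 − 0.5Q = 35 and Q = 38.
CS = ½·(54 − 35)·38 = 361; PS = (35 − 35)·38 = 0; TS = 361.
The monopolist equates marginal revenue to marginal cost: 54 − Q = 35, so Q = 19. From demand, P = 44.5.
CS = ½·(54 − 44.5)·19 = 90.25; PS = (44.5 − 35)·19 = 180.5; TS = 270.75.
Change in total welfare: 270.75 − 361 = −90.25.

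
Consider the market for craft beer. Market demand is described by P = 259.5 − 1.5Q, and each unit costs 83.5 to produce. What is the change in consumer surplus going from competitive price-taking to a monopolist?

CS falls by 7744

Competitive firms price at marginal cost: P = 83.5, giving Q = 352/3.
CS = ½·(259.5 − 83.5)·352/3 = 30976/3.
A monopolist chooses Q where MR = MC. MR = 259.5 − 3Q; setting this equal to 83.5 gives Q = 176/3 and P = 171.5.
CS = ½·(259.5 − 171.5)·176/3 = 7744/3.
Change in consumer surplus: 7744/3 − 30976/3 = −7744.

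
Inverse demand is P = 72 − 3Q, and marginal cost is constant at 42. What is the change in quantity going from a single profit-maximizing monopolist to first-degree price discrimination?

Quantity rises by 5

A monopolist chooses Q where MR = MC. MR = 72 − 6Q; setting this equal to 42 gives Q = 5 and P = 57.
With perfect price discrimination, output is the efficient level Q = 10 (where demand meets MC), but every buyer pays their willingness to pay: CS = 0 and PS = total surplus.
Change in quantity: 10 − 5 = 5.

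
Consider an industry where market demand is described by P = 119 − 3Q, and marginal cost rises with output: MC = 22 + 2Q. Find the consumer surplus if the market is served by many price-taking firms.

Competitive equilibrium sets price equal to marginal cost: 119 − 3Q = 22 + 2Q, so Q = 19.4 and P = 60.8.
CS = ½·(119 − 60.8)·19.4 = 564.54.

CS = 564.54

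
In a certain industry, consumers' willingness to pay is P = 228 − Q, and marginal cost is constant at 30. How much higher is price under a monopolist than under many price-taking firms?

Price rises by 99

Competitive firms price at marginal cost: P = 30, giving Q = 198.
The monopolist equates marginal revenue to marginal cost: 228 − 2Q = 30, so Q = 99. From demand, P = 129.
Change in price: 129 − 30 = 99.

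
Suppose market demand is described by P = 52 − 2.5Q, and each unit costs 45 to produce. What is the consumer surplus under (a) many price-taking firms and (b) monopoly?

Under competition P = MC = 45, so Q = (52 − 45)/2.5 = 2.8.
CS = ½·(52 − 45)·2.8 = 9.8.
A monopolist chooses Q where MR = MC. MR = 52 − 5Q; setting this equal to 45 gives Q = 1.4 and P = 48.5.
CS = ½·(52 − 48.5)·1.4 = 2.45.

Competition: CS = 9.8; Monopoly: CS = 2.45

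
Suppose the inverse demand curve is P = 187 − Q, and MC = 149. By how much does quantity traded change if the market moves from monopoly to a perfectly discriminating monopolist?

A monopolist chooses Q where MR = MC. MR = 187 − 2Q; setting this equal to 149 gives Q = 19 and P = 168.
Under first-degree price discrimination the firm charges each unit its demand price and produces up to where P = MC, i.e. Q = 38. Consumer surplus is zero; producer surplus equals total surplus.
Change in quantity traded: 38 − 19 = 19.

Q rises by 19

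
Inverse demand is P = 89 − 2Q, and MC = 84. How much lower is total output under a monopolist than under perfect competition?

Perfect competition: P = MC = 84, so 89 − 2Q = 84 and Q = 2.5.
A monopolist chooses Q where MR = MC. MR = 89 − 4Q; setting this equal to 84 gives Q = 1.25 and P = 86.5.
Change in total output: 1.25 − 2.5 = −1.25.

Q falls by 1.25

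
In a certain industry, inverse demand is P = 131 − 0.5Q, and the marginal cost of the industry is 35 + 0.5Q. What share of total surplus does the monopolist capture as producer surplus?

A monopolist chooses Q where MR = MC. MR = 131 − Q; setting this equal to 35 + 0.5Q gives Q = 64 and P = 99.
CS = ½·(131 − 99)·64 = 1024.
PS = P·Q − VC(Q) = 99·64 − (35·64 + ½·0.5·64²) = 3072.
Share captured = PS/TS = 3072/4096 = 0.75.

PS/TS = 0.75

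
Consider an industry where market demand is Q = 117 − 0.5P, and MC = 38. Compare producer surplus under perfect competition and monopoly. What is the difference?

Inverting demand: P = 234 − 2Q.
Under competition P = MC = 38, so Q = (234 − 38)/2 = 98.
PS = (38 − 38)·98 = 0.
A monopolist chooses Q where MR = MC. MR = 234 − 4Q; setting this equal to 38 gives Q = 49 and P = 136.
PS = (136 − 38)·49 = 4802.
Change in producer surplus: 4802 − 0 = 4802.

Producer surplus rises by 4802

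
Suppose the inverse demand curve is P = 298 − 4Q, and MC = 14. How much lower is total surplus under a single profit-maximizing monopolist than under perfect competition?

Total surplus falls by 2520.5

Competitive firms price at marginal cost: P = 14, giving Q = 71.
CS = ½·(298 − 14)·71 = 10082; PS = (14 − 14)·71 = 0; TS = 10082.
The monopolist equates marginal revenue to marginal cost: 298 − 8Q = 14, so Q = 35.5. From demand, P = 156.
CS = ½·(298 − 156)·35.5 = 2520.5; PS = (156 − 14)·35.5 = 5041; TS = 7561.5.
Change in total surplus: 7561.5 − 10082 = −2520.5.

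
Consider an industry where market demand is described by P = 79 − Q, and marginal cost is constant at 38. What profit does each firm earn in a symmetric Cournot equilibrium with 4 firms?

π_i = 67.24

With 4 symmetric Cournot firms, each firm's FOC gives 79 − 5q = 38, so q = 8.2, Q = 4·8.2 = 32.8, and P = 46.2.
Each firm's profit = (46.2 − 38)·8.2 = 67.24.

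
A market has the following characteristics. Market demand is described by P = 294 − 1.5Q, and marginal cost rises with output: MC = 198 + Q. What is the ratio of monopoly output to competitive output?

Monopoly sets MR = MC: 294 − 3Q = 198 + Q ⇒ Q = 24, P = 294 − 1.5·24 = 258.
Under competition P = MC: 294 − 1.5Q = 198 + Q ⇒ Q = 38.4, P = 236.4.
Ratio Q_m/Q_c = 24/38.4 = 0.625.

Q_m/Q_c = 0.625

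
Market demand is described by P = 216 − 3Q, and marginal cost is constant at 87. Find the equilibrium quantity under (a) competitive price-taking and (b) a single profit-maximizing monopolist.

Competitive firms price at marginal cost: P = 87, giving Q = 43.
The monopolist equates marginal revenue to marginal cost: 216 − 6Q = 87, so Q = 21.5. From demand, P = 151.5.

Competition: Q = 43; Monopoly: Q = 21.5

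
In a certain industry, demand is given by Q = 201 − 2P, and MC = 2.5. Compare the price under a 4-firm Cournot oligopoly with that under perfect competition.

Cournot: P = 22.1; Competition: P = 2.5

Inverting demand: P = 100.5 − 0.5Q.
In a 4-firm Cournot equilibrium, symmetry and the first-order condition give q = (100.5 − 2.5)/(2.5) = 39.2. So Q = 156.8 and P = 22.1.
Perfect competition: P = MC = 2.5, so 100.5 − 0.5Q = 2.5 and Q = 196.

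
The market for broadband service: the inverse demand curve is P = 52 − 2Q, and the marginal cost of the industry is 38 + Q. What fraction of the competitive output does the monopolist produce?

A monopolist chooses Q where MR = MC. MR = 52 − 4Q; setting this equal to 38 + Q gives Q = 2.8 and P = 46.4.
Under competition P = MC: 52 − 2Q = 38 + Q ⇒ Q = 14/3, P = 128/3.
Ratio Q_m/Q_c = 2.8/(14/3) = 0.6.

Q_m/Q_c = 0.6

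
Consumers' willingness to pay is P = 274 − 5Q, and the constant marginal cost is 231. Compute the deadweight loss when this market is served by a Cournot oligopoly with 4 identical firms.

DWL = 7.396

Competitive firms price at marginal cost: P = 231, giving Q = 8.6.
Cournot with 4 identical firms: the symmetric best-response condition is 274 − 25q = 231. Each firm produces q = 1.72, total output Q = 6.88, price P = 239.6.
DWL is the triangle between Q = 6.88 and Q = 8.6: ½·(8.6 − 6.88)·(239.6 − 231) = 7.396.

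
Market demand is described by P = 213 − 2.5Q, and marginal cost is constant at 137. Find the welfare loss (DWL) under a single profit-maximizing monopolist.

DWL = 288.8

Competitive firms price at marginal cost: P = 137, giving Q = 30.4.
A monopolist chooses Q where MR = MC. MR = 213 − 5Q; setting this equal to 137 gives Q = 15.2 and P = 175.
DWL is the triangle between Q = 15.2 and Q = 30.4: ½·(30.4 − 15.2)·(175 − 137) = 288.8.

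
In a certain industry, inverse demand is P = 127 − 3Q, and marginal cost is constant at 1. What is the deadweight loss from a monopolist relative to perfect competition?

Under competition P = MC = 1, so Q = (127 − 1)/3 = 42.
The monopolist equates marginal revenue to marginal cost: 127 − 6Q = 1, so Q = 21. From demand, P = 64.
DWL is the triangle between Q = 21 and Q = 42: ½·(42 − 21)·(64 − 1) = 661.5.

DWL = 661.5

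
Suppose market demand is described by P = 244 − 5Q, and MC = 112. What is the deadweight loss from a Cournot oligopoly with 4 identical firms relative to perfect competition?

DWL = 69.696

Under competition P = MC = 112, so Q = (244 − 112)/5 = 26.4.
In a 4-firm Cournot equilibrium, symmetry and the first-order condition give q = (244 − 112)/(25) = 5.28. So Q = 21.12 and P = 138.4.
DWL is the triangle between Q = 21.12 and Q = 26.4: ½·(26.4 − 21.12)·(138.4 − 112) = 69.696.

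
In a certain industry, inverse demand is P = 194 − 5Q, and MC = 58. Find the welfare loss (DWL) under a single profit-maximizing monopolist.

DWL = 462.4

Competitive firms price at marginal cost: P = 58, giving Q = 27.2.
The monopolist equates marginal revenue to marginal cost: 194 − 10Q = 58, so Q = 13.6. From demand, P = 126.
DWL is the triangle between Q = 13.6 and Q = 27.2: ½·(27.2 − 13.6)·(126 − 58) = 462.4.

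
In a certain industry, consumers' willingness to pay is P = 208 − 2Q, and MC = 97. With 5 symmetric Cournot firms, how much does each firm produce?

q_i = 9.25

With 5 symmetric Cournot firms, each firm's FOC gives 208 − 12q = 97, so q = 9.25, Q = 5·9.25 = 46.25, and P = 115.5.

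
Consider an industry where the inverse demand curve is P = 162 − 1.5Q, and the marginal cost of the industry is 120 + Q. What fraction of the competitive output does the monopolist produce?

Q_m/Q_c = 0.625

Monopoly sets MR = MC: 162 − 3Q = 120 + Q ⇒ Q = 10.5, P = 162 − 1.5·10.5 = 146.25.
Under competition P = MC: 162 − 1.5Q = 120 + Q ⇒ Q = 16.8, P = 136.8.
Ratio Q_m/Q_c = 10.5/16.8 = 0.625.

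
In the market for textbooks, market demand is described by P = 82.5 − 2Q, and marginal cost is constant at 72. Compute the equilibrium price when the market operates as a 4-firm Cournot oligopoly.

With 4 symmetric Cournot firms, each firm's FOC gives 82.5 − 10q = 72, so q = 1.05, Q = 4·1.05 = 4.2, and P = 74.1.

P = 74.1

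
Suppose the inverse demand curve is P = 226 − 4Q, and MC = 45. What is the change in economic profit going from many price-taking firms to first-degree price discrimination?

π rises by 4095.125

Perfect competition: P = MC = 45, so 226 − 4Q = 45 and Q = 45.25.
Profit = (45 − 45)·45.25 = 0.
Under first-degree price discrimination the firm charges each unit its demand price and produces up to where P = MC, i.e. Q = 45.25. Consumer surplus is zero; producer surplus equals total surplus.
PS equals the full surplus area, 4095.125. Profit = 4095.125 = 4095.125.
Change in economic profit: 4095.125 − 0 = 4095.125.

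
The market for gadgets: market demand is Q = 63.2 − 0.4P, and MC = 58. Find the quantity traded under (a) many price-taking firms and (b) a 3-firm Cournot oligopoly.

Inverting demand: P = 158 − 2.5Q.
Perfect competition: P = MC = 58, so 158 − 2.5Q = 58 and Q = 40.
With 3 symmetric Cournot firms, each firm's FOC gives 158 − 10q = 58, so q = 10, Q = 3·10 = 30, and P = 83.

Competition: Q = 40; Cournot: Q = 30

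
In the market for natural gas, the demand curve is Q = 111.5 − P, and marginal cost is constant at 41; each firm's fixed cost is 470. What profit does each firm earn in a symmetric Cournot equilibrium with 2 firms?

π_i = 82.25

Inverting demand: P = 111.5 − Q.
With 2 symmetric Cournot firms, each firm's FOC gives 111.5 − 3q = 41, so q = 23.5, Q = 2·23.5 = 47, and P = 64.5.
Each firm's profit = (64.5 − 41)·23.5 − 470 = 82.25.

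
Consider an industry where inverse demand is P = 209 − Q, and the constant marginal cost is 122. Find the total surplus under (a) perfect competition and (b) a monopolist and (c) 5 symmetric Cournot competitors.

Competition: TS = 3784.5; Monopoly: TS = 2838.375; Cournot: TS = 3679.375

Under competition P = MC = 122, so Q = (209 − 122)/1 = 87.
CS = ½·(209 − 122)·87 = 3784.5; PS = (122 − 122)·87 = 0; TS = 3784.5.
The monopolist equates marginal revenue to marginal cost: 209 − 2Q = 122, so Q = 43.5. From demand, P = 165.5.
CS = ½·(209 − 165.5)·43.5 = 946.125; PS = (165.5 − 122)·43.5 = 1892.25; TS = 2838.375.
Cournot with 5 identical firms: the symmetric best-response condition is 209 − 6q = 122. Each firm produces q = 14.5, total output Q = 72.5, price P = 136.5.
CS = ½·(209 − 136.5)·72.5 = 2628.125; PS = (136.5 − 122)·72.5 = 1051.25; TS = 3679.375.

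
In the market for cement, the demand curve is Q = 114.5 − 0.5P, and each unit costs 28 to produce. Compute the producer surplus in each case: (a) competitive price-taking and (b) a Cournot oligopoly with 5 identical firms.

Inverting demand: P = 229 − 2Q.
Under competition P = MC = 28, so Q = (229 − 28)/2 = 100.5.
PS = (28 − 28)·100.5 = 0.
In a 5-firm Cournot equilibrium, symmetry and the first-order condition give q = (229 − 28)/(12) = 16.75. So Q = 83.75 and P = 61.5.
PS = (61.5 − 28)·83.75 = 2805.625.

Competition: PS = 0; Cournot: PS = 2805.625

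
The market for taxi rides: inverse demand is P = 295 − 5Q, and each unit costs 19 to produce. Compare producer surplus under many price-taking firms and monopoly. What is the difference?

Perfect competition: P = MC = 19, so 295 − 5Q = 19 and Q = 55.2.
PS = (19 − 19)·55.2 = 0.
Monopoly sets MR = MC: 295 − 10Q = 19 ⇒ Q = 27.6, P = 295 − 5·27.6 = 157.
PS = (157 − 19)·27.6 = 3808.8.
Change in producer surplus: 3808.8 − 0 = 3808.8.

PS rises by 3808.8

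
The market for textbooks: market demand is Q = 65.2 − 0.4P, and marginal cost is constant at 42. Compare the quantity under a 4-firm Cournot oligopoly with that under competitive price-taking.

Inverting demand: P = 163 − 2.5Q.
Cournot with 4 identical firms: the symmetric best-response condition is 163 − 12.5q = 42. Each firm produces q = 9.68, total output Q = 38.72, price P = 66.2.
Under competition P = MC = 42, so Q = (163 − 42)/2.5 = 48.4.

Cournot: Q = 38.72; Competition: Q = 48.4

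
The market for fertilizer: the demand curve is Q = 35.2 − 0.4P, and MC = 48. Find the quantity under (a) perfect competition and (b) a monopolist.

Competition: Q = 16; Monopoly: Q = 8

Inverting demand: P = 88 − 2.5Q.
Perfect competition: P = MC = 48, so 88 − 2.5Q = 48 and Q = 16.
A monopolist chooses Q where MR = MC. MR = 88 − 5Q; setting this equal to 48 gives Q = 8 and P = 68.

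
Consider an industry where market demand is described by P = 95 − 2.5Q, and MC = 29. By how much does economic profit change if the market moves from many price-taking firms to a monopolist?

Economic profit rises by 435.6

Competitive firms price at marginal cost: P = 29, giving Q = 26.4.
Profit = (29 − 29)·26.4 = 0.
A monopolist chooses Q where MR = MC. MR = 95 − 5Q; setting this equal to 29 gives Q = 13.2 and P = 62.
Profit = (62 − 29)·13.2 = 435.6.
Change in economic profit: 435.6 − 0 = 435.6.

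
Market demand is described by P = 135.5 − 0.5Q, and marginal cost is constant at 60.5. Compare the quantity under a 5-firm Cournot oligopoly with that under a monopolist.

Cournot: Q = 125; Monopoly: Q = 75

With 5 symmetric Cournot firms, each firm's FOC gives 135.5 − 3q = 60.5, so q = 25, Q = 5·25 = 125, and P = 73.
The monopolist equates marginal revenue to marginal cost: 135.5 − Q = 60.5, so Q = 75. From demand, P = 98.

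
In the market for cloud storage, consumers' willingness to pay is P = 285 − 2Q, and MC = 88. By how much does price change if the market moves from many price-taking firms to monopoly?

Price rises by 98.5

Competitive firms price at marginal cost: P = 88, giving Q = 98.5.
The monopolist equates marginal revenue to marginal cost: 285 − 4Q = 88, so Q = 49.25. From demand, P = 186.5.
Change in price: 186.5 − 88 = 98.5.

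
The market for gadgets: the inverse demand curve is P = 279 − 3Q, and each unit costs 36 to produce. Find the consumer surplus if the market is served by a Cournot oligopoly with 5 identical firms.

In a 5-firm Cournot equilibrium, symmetry and the first-order condition give q = (279 − 36)/(18) = 13.5. So Q = 67.5 and P = 76.5.
CS = ½·(279 − 76.5)·67.5 = 6834.375.

CS = 6834.375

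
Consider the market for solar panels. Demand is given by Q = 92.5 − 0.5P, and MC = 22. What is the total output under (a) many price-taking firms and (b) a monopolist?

Competition: Q = 81.5; Monopoly: Q = 40.75

Inverting demand: P = 185 − 2Q.
Competitive firms price at marginal cost: P = 22, giving Q = 81.5.
Monopoly sets MR = MC: 185 − 4Q = 22 ⇒ Q = 40.75, P = 185 − 2·40.75 = 103.5.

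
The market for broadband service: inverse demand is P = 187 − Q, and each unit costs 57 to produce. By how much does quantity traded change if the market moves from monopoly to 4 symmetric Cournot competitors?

Monopoly sets MR = MC: 187 − 2Q = 57 ⇒ Q = 65, P = 187 − 65 = 122.
In a 4-firm Cournot equilibrium, symmetry and the first-order condition give q = (187 − 57)/(5) = 26. So Q = 104 and P = 83.
Change in quantity traded: 104 − 65 = 39.

Quantity traded rises by 39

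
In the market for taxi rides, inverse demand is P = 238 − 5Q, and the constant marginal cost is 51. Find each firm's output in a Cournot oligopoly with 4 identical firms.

In a 4-firm Cournot equilibrium, symmetry and the first-order condition give q = (238 − 51)/(25) = 7.48. So Q = 29.92 and P = 88.4.

q_i = 7.48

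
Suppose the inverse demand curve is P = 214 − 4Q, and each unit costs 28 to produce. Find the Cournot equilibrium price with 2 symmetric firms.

In a 2-firm Cournot equilibrium, symmetry and the first-order condition give q = (214 − 28)/(12) = 15.5. So Q = 31 and P = 90.

P = 90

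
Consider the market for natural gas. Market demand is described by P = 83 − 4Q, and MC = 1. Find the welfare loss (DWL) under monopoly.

Competitive firms price at marginal cost: P = 1, giving Q = 20.5.
A monopolist chooses Q where MR = MC. MR = 83 − 8Q; setting this equal to 1 gives Q = 10.25 and P = 42.
DWL is the triangle between Q = 10.25 and Q = 20.5: ½·(20.5 − 10.25)·(42 − 1) = 210.125.

DWL = 210.125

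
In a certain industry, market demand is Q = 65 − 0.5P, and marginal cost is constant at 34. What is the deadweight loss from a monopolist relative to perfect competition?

DWL = 576

Inverting demand: P = 130 − 2Q.
Competitive firms price at marginal cost: P = 34, giving Q = 48.
A monopolist chooses Q where MR = MC. MR = 130 − 4Q; setting this equal to 34 gives Q = 24 and P = 82.
DWL is the triangle between Q = 24 and Q = 48: ½·(48 − 24)·(82 − 34) = 576.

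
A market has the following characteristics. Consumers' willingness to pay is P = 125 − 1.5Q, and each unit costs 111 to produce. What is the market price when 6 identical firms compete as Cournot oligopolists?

P = 113

In a 6-firm Cournot equilibrium, symmetry and the first-order condition give q = (125 − 111)/(10.5) = 4/3. So Q = 8 and P = 113.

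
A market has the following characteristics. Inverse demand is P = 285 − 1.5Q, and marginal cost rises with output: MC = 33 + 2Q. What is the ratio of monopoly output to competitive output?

Q_m/Q_c = 0.7

Monopoly sets MR = MC: 285 − 3Q = 33 + 2Q ⇒ Q = 50.4, P = 285 − 1.5·50.4 = 209.4.
Under competition P = MC: 285 − 1.5Q = 33 + 2Q ⇒ Q = 72, P = 177.
Ratio Q_m/Q_c = 50.4/72 = 0.7.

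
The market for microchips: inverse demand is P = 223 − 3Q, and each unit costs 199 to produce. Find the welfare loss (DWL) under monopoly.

DWL = 24

Under competition P = MC = 199, so Q = (223 − 199)/3 = 8.
The monopolist equates marginal revenue to marginal cost: 223 − 6Q = 199, so Q = 4. From demand, P = 211.
DWL is the triangle between Q = 4 and Q = 8: ½·(8 − 4)·(211 − 199) = 24.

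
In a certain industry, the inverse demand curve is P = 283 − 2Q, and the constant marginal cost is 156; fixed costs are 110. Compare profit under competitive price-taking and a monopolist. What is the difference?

Profit rises by 2016.125

Competitive firms price at marginal cost: P = 156, giving Q = 63.5.
Profit = (156 − 156)·63.5 − 110 = −110.
Monopoly sets MR = MC: 283 − 4Q = 156 ⇒ Q = 31.75, P = 283 − 2·31.75 = 219.5.
Profit = (219.5 − 156)·31.75 − 110 = 1906.125.
Change in profit: 1906.125 − −110 = 2016.125.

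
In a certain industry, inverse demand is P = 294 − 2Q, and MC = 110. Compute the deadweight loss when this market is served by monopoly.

Perfect competition: P = MC = 110, so 294 − 2Q = 110 and Q = 92.
A monopolist chooses Q where MR = MC. MR = 294 − 4Q; setting this equal to 110 gives Q = 46 and P = 202.
DWL is the triangle between Q = 46 and Q = 92: ½·(92 − 46)·(202 − 110) = 2116.

DWL = 2116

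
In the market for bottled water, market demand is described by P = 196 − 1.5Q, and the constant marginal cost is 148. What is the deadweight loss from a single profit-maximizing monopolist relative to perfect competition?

Perfect competition: P = MC = 148, so 196 − 1.5Q = 148 and Q = 32.
The monopolist equates marginal revenue to marginal cost: 196 − 3Q = 148, so Q = 16. From demand, P = 172.
DWL is the triangle between Q = 16 and Q = 32: ½·(32 − 16)·(172 − 148) = 192.

DWL = 192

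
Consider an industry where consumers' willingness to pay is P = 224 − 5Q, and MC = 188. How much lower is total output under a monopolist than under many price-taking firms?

Perfect competition: P = MC = 188, so 224 − 5Q = 188 and Q = 7.2.
The monopolist equates marginal revenue to marginal cost: 224 − 10Q = 188, so Q = 3.6. From demand, P = 206.
Change in total output: 3.6 − 7.2 = −3.6.

Total output falls by 3.6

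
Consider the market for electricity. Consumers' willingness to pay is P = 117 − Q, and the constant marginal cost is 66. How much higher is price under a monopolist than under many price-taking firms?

Under competition P = MC = 66, so Q = (117 − 66)/1 = 51.
Monopoly sets MR = MC: 117 − 2Q = 66 ⇒ Q = 25.5, P = 117 − 25.5 = 91.5.
Change in price: 91.5 − 66 = 25.5.

Price rises by 25.5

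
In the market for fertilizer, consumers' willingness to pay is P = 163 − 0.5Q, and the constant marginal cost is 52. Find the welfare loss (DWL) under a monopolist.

Perfect competition: P = MC = 52, so 163 − 0.5Q = 52 and Q = 222.
Monopoly sets MR = MC: 163 − Q = 52 ⇒ Q = 111, P = 163 − 0.5·111 = 107.5.
DWL is the triangle between Q = 111 and Q = 222: ½·(222 − 111)·(107.5 − 52) = 3080.25.

DWL = 3080.25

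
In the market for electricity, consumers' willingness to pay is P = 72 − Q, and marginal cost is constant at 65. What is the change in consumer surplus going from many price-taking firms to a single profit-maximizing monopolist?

Consumer surplus falls by 18.375

Perfect competition: P = MC = 65, so 72 − Q = 65 and Q = 7.
CS = ½·(72 − 65)·7 = 24.5.
A monopolist chooses Q where MR = MC. MR = 72 − 2Q; setting this equal to 65 gives Q = 3.5 and P = 68.5.
CS = ½·(72 − 68.5)·3.5 = 6.125.
Change in consumer surplus: 6.125 − 24.5 = −18.375.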